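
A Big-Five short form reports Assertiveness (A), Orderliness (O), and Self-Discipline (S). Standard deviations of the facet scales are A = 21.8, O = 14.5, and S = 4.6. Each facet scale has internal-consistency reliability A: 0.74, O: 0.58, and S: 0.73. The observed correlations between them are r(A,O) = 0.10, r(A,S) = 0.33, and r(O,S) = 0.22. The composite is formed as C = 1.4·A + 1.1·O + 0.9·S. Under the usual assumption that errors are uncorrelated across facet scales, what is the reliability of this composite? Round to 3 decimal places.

0.750

Var(C) = 1.4²·21.8² + 1.1²·14.5² + 0.9²·4.6² + 2·[1.54·21.8·14.5·0.10 + 1.26·21.8·4.6·0.33 + 0.99·14.5·4.6·0.22] = 1203.01 + 209.806 = 1412.82.
Because errors are independent across components, Cov(Tᵢ,Tⱼ) = Cov(Xᵢ,Xⱼ); the off-diagonal part of the true-score variance is the same as above.
True-score variance = [1.4²·21.8²·0.74 + 1.1²·14.5²·0.58 + 0.9²·4.6²·0.73] + 209.806 = 849.353 + 209.806 = 1059.16.
Reliability = 1059.16 / 1412.82 = 0.750.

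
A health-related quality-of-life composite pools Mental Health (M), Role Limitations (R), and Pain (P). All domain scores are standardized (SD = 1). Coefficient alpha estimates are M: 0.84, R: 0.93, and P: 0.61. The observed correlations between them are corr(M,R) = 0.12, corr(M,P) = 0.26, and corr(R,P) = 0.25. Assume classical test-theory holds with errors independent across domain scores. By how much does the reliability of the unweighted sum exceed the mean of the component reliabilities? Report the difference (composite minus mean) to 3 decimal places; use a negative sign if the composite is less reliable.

0.061

Var(sum) = 3 + 1.26 = 4.26; true-score variance = 2.38 + 1.26 = 3.64; composite reliability = 0.8545.
Mean component reliability = 0.7933.
Difference = 0.8545 − 0.7933 = 0.061.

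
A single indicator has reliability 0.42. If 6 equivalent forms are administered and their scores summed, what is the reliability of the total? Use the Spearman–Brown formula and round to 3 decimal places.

0.813

ρ_k = kρ / (1 + (k−1)ρ) = 6·0.42 / (1 + 5·0.42) = 2.520 / 3.100 = 0.813.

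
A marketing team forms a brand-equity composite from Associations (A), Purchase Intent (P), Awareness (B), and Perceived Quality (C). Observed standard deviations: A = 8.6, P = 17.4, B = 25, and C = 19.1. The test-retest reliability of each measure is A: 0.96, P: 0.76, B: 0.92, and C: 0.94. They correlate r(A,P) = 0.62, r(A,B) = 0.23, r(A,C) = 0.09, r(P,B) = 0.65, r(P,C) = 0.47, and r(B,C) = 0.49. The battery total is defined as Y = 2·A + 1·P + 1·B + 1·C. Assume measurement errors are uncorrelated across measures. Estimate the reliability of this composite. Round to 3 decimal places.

Var(Y) = 2²·8.6² + 17.4² + 25² + 19.1² + 2·[2·8.6·17.4·0.62 + 2·8.6·25·0.23 + 2·8.6·19.1·0.09 + 17.4·25·0.65 + 17.4·19.1·0.47 + 25·19.1·0.49] = 1588.41 + 1973.89 = 3562.3.
Under uncorrelated errors the observed covariances equal the true-score covariances, so only the own-variance terms attenuate.
True-score variance = [2²·8.6²·0.96 + 17.4²·0.76 + 25²·0.92 + 19.1²·0.94] + 1973.89 = 1432.03 + 1973.89 = 3405.92.
Reliability = 3405.92 / 3562.3 = 0.956.

0.956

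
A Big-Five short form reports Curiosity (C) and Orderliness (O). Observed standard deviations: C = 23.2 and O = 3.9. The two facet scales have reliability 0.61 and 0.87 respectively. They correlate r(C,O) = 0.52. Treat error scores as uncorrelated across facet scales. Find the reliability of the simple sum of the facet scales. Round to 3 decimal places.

0.673

Var(C+O) = 23.2² + 3.9² + 2·[23.2·3.9·0.52] = 553.45 + 94.0992 = 647.549.
Because errors are independent across components, Cov(Tᵢ,Tⱼ) = Cov(Xᵢ,Xⱼ); the off-diagonal part of the true-score variance is the same as above.
True-score variance = [23.2²·0.61 + 3.9²·0.87] + 94.0992 = 341.559 + 94.0992 = 435.658.
Reliability = 435.658 / 647.549 = 0.673.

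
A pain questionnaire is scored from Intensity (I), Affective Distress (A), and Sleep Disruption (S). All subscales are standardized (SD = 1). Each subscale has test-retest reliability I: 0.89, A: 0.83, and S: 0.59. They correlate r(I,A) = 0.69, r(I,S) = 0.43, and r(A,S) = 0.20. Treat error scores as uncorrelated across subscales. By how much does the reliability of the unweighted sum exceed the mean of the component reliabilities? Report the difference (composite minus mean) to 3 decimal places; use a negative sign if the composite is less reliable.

Var(sum) = 3 + 2.64 = 5.64; true-score variance = 2.31 + 2.64 = 4.95; composite reliability = 0.8777.
Mean component reliability = 0.7700.
Difference = 0.8777 − 0.7700 = 0.108.

0.108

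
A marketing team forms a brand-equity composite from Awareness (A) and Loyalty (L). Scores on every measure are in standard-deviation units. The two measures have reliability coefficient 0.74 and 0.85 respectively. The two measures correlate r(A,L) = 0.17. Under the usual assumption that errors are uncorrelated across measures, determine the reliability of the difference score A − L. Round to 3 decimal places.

Var(A−L) = 1 + 1 − 2·0.17 = 2 − 0.34 = 1.66.
Because errors are independent across components, Cov(Tᵢ,Tⱼ) = Cov(Xᵢ,Xⱼ); the off-diagonal part of the true-score variance is the same as above.
True-score variance = [0.74 + 0.85] − 0.34 = 1.59 − 0.34 = 1.25.
Reliability = 1.25 / 1.66 = 0.753.

0.753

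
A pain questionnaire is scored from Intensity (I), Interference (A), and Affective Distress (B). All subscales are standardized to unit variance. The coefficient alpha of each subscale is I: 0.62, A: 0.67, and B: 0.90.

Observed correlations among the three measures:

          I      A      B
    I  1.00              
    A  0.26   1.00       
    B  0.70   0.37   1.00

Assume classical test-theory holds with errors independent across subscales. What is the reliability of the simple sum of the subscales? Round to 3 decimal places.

Var(I+A+B) = 3 + 2·[0.26 + 0.70 + 0.37] = 3 + 2.66 = 5.66.
Because errors are independent across components, Cov(Tᵢ,Tⱼ) = Cov(Xᵢ,Xⱼ); the off-diagonal part of the true-score variance is the same as above.
True-score variance = [0.62 + 0.67 + 0.90] + 2.66 = 2.19 + 2.66 = 4.85.
Reliability = 4.85 / 5.66 = 0.857.

0.857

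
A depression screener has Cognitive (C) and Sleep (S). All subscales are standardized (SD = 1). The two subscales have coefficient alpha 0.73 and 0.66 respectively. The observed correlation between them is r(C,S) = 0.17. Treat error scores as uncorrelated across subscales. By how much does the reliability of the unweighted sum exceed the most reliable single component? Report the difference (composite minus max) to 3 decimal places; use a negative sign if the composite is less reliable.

Var(sum) = 2 + 0.34 = 2.34; true-score variance = 1.39 + 0.34 = 1.73; composite reliability = 0.7393.
Max component reliability = 0.7300.
Difference = 0.7393 − 0.7300 = 0.009.

0.009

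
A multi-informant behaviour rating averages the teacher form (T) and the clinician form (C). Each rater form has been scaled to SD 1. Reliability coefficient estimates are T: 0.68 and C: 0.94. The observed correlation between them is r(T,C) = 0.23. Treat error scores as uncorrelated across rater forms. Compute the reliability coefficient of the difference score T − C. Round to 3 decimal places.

0.753

Var(T−C) = 1 + 1 − 2·0.23 = 2 − 0.46 = 1.54.
Because errors are independent across components, Cov(Tᵢ,Tⱼ) = Cov(Xᵢ,Xⱼ); the off-diagonal part of the true-score variance is the same as above.
True-score variance = [0.68 + 0.94] − 0.46 = 1.62 − 0.46 = 1.16.
Reliability = 1.16 / 1.54 = 0.753.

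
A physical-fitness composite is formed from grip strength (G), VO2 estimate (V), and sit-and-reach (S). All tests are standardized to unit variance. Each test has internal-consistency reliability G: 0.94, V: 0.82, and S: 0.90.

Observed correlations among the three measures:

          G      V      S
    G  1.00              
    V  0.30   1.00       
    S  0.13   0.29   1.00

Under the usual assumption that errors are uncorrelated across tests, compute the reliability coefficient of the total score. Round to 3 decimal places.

Var(G+V+S) = 3 + 2·[0.30 + 0.13 + 0.29] = 3 + 1.44 = 4.44.
With uncorrelated errors the cross-covariances are all true-score covariance, so they carry over unchanged; only the diagonal terms shrink to ρᵢσᵢ².
True-score variance = [0.94 + 0.82 + 0.90] + 1.44 = 2.66 + 1.44 = 4.1.
Reliability = 4.1 / 4.44 = 0.923.

0.923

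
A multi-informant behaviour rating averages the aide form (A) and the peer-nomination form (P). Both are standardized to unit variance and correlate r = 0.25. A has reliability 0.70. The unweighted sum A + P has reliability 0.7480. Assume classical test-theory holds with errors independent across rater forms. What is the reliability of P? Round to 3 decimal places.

0.670

Var(A+P) = 2 + 2·0.25 = 2.500.
True-score variance = ρ_A + ρ_P + 2·0.25, so 0.7480 = (0.70 + ρ_P + 0.50) / 2.500.
ρ_P = 0.7480·2.500 − 0.70 − 0.50 = 0.670.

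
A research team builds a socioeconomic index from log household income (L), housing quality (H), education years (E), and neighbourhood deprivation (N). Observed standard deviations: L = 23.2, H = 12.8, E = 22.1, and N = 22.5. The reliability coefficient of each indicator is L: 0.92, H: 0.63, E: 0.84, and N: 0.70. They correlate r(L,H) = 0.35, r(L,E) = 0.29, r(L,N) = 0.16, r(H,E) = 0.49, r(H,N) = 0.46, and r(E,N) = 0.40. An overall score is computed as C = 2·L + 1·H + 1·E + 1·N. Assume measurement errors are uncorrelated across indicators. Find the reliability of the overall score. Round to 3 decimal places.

0.917

Var(C) = 2²·23.2² + 12.8² + 22.1² + 22.5² + 2·[2·23.2·12.8·0.35 + 2·23.2·22.1·0.29 + 2·23.2·22.5·0.16 + 12.8·22.1·0.49 + 12.8·22.5·0.46 + 22.1·22.5·0.40] = 3311.46 + 2284.56 = 5596.02.
Because errors are independent across components, Cov(Tᵢ,Tⱼ) = Cov(Xᵢ,Xⱼ); the off-diagonal part of the true-score variance is the same as above.
True-score variance = [2²·23.2²·0.92 + 12.8²·0.63 + 22.1²·0.84 + 22.5²·0.70] + 2284.56 = 2848.58 + 2284.56 = 5133.14.
Reliability = 5133.14 / 5596.02 = 0.917.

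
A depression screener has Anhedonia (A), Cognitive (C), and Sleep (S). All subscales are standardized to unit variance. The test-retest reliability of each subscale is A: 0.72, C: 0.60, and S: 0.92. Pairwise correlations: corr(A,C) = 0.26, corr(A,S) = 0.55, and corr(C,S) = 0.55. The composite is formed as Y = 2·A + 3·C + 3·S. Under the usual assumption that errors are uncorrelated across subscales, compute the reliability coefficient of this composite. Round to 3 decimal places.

Var(Y) = 2² + 3² + 3² + 2·[6·0.26 + 6·0.55 + 9·0.55] = 22 + 19.62 = 41.62.
Under uncorrelated errors the observed covariances equal the true-score covariances, so only the own-variance terms attenuate.
True-score variance = [2²·0.72 + 3²·0.60 + 3²·0.92] + 19.62 = 16.56 + 19.62 = 36.18.
Reliability = 36.18 / 41.62 = 0.869.

0.869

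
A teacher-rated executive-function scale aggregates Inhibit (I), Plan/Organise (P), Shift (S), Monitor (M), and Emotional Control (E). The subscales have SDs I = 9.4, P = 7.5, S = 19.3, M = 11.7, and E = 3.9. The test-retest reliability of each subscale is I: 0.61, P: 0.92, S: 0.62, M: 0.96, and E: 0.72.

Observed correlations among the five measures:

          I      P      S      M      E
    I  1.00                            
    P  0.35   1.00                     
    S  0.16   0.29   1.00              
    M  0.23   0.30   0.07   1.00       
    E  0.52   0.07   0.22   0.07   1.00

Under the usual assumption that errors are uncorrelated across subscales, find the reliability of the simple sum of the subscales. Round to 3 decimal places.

0.823

Var(I+P+S+M+E) = 9.4² + 7.5² + 19.3² + 11.7² + 3.9² + 2·[9.4·7.5·0.35 + 9.4·19.3·0.16 + 9.4·11.7·0.23 + 9.4·3.9·0.52 + 7.5·19.3·0.29 + 7.5·11.7·0.30 + 7.5·3.9·0.07 + 19.3·11.7·0.07 + 19.3·3.9·0.22 + 11.7·3.9·0.07] = 669.2 + 407.942 = 1077.14.
With uncorrelated errors the cross-covariances are all true-score covariance, so they carry over unchanged; only the diagonal terms shrink to ρᵢσᵢ².
True-score variance = [9.4²·0.61 + 7.5²·0.92 + 19.3²·0.62 + 11.7²·0.96 + 3.9²·0.72] + 407.942 = 478.959 + 407.942 = 886.901.
Reliability = 886.901 / 1077.14 = 0.823.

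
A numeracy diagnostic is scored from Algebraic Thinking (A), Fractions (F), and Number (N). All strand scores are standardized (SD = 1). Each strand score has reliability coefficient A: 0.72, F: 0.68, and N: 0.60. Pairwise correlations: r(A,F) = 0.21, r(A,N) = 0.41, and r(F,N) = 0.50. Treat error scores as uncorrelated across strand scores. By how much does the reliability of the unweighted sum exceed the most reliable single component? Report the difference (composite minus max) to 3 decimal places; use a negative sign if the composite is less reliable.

Var(sum) = 3 + 2.24 = 5.24; true-score variance = 2 + 2.24 = 4.24; composite reliability = 0.8092.
Max component reliability = 0.7200.
Difference = 0.8092 − 0.7200 = 0.089.

0.089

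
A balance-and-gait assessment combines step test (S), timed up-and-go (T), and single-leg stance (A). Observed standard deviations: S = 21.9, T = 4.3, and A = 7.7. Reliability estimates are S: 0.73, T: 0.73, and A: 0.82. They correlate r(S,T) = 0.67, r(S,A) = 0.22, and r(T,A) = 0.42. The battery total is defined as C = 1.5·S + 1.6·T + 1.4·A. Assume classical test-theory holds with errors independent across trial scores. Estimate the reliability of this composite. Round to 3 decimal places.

Var(C) = 1.5²·21.9² + 1.6²·4.3² + 1.4²·7.7² + 2·[2.4·21.9·4.3·0.67 + 2.1·21.9·7.7·0.22 + 2.24·4.3·7.7·0.42] = 1242.67 + 520.965 = 1763.63.
With uncorrelated errors the cross-covariances are all true-score covariance, so they carry over unchanged; only the diagonal terms shrink to ρᵢσᵢ².
True-score variance = [1.5²·21.9²·0.73 + 1.6²·4.3²·0.73 + 1.4²·7.7²·0.82] + 520.965 = 917.604 + 520.965 = 1438.57.
Reliability = 1438.57 / 1763.63 = 0.816.

0.816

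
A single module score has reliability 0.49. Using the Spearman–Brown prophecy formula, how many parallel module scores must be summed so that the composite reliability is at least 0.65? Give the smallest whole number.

2

k ≥ ρ*(1−ρ₁)/(ρ₁(1−ρ*)) = 0.65·0.51 / (0.49·0.35) = 1.933.
Smallest integer k = 2.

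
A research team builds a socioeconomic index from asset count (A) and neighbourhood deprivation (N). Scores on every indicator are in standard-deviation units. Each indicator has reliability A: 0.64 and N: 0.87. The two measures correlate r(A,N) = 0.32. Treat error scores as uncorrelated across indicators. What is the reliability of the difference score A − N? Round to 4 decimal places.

Var(A−N) = 1 + 1 − 2·0.32 = 2 − 0.64 = 1.36.
Under uncorrelated errors the observed covariances equal the true-score covariances, so only the own-variance terms attenuate.
True-score variance = [0.64 + 0.87] − 0.64 = 1.51 − 0.64 = 0.87.
Reliability = 0.87 / 1.36 = 0.6397.

0.6397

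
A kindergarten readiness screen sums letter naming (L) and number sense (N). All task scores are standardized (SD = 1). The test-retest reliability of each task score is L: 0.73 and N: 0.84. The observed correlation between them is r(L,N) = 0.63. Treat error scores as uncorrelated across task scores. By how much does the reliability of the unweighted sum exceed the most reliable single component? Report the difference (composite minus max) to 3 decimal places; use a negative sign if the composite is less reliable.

0.028

Var(sum) = 2 + 1.26 = 3.26; true-score variance = 1.57 + 1.26 = 2.83; composite reliability = 0.8681.
Max component reliability = 0.8400.
Difference = 0.8681 − 0.8400 = 0.028.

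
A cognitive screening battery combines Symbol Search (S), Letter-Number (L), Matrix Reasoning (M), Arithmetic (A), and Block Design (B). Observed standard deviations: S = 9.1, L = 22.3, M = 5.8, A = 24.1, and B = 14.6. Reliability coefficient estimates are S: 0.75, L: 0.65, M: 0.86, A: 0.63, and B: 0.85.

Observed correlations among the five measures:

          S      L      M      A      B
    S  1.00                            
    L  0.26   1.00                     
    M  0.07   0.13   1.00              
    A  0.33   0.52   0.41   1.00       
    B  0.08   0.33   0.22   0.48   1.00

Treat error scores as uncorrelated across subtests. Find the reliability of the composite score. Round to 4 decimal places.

Var(S+L+M+A+B) = 9.1² + 22.3² + 5.8² + 24.1² + 14.6² + 2·[9.1·22.3·0.26 + 9.1·5.8·0.07 + 9.1·24.1·0.33 + 9.1·14.6·0.08 + 22.3·5.8·0.13 + 22.3·24.1·0.52 + 22.3·14.6·0.33 + 5.8·24.1·0.41 + 5.8·14.6·0.22 + 24.1·14.6·0.48] = 1407.71 + 1576.02 = 2983.73.
With uncorrelated errors the cross-covariances are all true-score covariance, so they carry over unchanged; only the diagonal terms shrink to ρᵢσᵢ².
True-score variance = [9.1²·0.75 + 22.3²·0.65 + 5.8²·0.86 + 24.1²·0.63 + 14.6²·0.85] + 1576.02 = 961.373 + 1576.02 = 2537.39.
Reliability = 2537.39 / 2983.73 = 0.8504.

0.8504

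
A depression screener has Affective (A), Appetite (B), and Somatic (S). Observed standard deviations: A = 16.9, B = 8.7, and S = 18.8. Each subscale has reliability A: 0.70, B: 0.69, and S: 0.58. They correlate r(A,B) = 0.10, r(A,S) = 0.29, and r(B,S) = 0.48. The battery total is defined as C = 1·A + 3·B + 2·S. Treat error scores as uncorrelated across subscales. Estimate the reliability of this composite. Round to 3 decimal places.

Var(C) = 16.9² + 3²·8.7² + 2²·18.8² + 2·[3·16.9·8.7·0.10 + 2·16.9·18.8·0.29 + 6·8.7·18.8·0.48] = 2380.58 + 1398.88 = 3779.46.
With uncorrelated errors the cross-covariances are all true-score covariance, so they carry over unchanged; only the diagonal terms shrink to ρᵢσᵢ².
True-score variance = [16.9²·0.70 + 3²·8.7²·0.69 + 2²·18.8²·0.58] + 1398.88 = 1489.94 + 1398.88 = 2888.82.
Reliability = 2888.82 / 3779.46 = 0.764.

0.764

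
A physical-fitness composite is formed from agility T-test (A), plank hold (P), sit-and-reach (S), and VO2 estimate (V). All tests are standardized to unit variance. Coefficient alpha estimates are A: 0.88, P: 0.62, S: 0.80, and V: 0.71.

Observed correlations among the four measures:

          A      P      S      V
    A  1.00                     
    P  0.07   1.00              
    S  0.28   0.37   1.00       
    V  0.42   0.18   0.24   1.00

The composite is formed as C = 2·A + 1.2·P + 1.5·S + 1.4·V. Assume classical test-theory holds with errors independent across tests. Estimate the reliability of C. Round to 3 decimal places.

Var(C) = 2² + 1.2² + 1.5² + 1.4² + 2·[2.4·0.07 + 3·0.28 + 2.8·0.42 + 1.8·0.37 + 1.68·0.18 + 2.1·0.24] = 9.65 + 7.3128 = 16.9628.
With uncorrelated errors the cross-covariances are all true-score covariance, so they carry over unchanged; only the diagonal terms shrink to ρᵢσᵢ².
True-score variance = [2²·0.88 + 1.2²·0.62 + 1.5²·0.80 + 1.4²·0.71] + 7.3128 = 7.6044 + 7.3128 = 14.9172.
Reliability = 14.9172 / 16.9628 = 0.879.

0.879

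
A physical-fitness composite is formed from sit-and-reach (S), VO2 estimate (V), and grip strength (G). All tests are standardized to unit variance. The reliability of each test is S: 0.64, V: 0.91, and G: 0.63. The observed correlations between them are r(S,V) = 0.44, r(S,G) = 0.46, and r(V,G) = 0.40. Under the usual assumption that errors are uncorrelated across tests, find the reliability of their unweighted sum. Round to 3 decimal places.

0.854

Var(S+V+G) = 3 + 2·[0.44 + 0.46 + 0.40] = 3 + 2.6 = 5.6.
With uncorrelated errors the cross-covariances are all true-score covariance, so they carry over unchanged; only the diagonal terms shrink to ρᵢσᵢ².
True-score variance = [0.64 + 0.91 + 0.63] + 2.6 = 2.18 + 2.6 = 4.78.
Reliability = 4.78 / 5.6 = 0.854.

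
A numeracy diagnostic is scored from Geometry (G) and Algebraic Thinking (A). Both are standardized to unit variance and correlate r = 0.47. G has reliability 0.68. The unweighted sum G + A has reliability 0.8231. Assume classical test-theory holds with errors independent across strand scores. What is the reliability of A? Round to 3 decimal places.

0.800

Var(G+A) = 2 + 2·0.47 = 2.940.
True-score variance = ρ_G + ρ_A + 2·0.47, so 0.8231 = (0.68 + ρ_A + 0.94) / 2.940.
ρ_A = 0.8231·2.940 − 0.68 − 0.94 = 0.800.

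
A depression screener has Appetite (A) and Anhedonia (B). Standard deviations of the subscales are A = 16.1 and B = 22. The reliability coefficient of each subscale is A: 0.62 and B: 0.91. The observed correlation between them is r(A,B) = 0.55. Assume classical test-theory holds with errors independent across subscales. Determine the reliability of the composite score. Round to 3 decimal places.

0.875

Var(A+B) = 16.1² + 22² + 2·[16.1·22·0.55] = 743.21 + 389.62 = 1132.83.
Under uncorrelated errors the observed covariances equal the true-score covariances, so only the own-variance terms attenuate.
True-score variance = [16.1²·0.62 + 22²·0.91] + 389.62 = 601.15 + 389.62 = 990.77.
Reliability = 990.77 / 1132.83 = 0.875.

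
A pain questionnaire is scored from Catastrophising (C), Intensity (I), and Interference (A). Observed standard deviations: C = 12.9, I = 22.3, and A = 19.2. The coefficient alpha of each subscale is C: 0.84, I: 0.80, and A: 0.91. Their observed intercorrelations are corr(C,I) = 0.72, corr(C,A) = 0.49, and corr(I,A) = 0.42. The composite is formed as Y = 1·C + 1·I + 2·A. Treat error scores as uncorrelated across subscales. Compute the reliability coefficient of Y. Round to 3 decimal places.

Var(Y) = 12.9² + 22.3² + 2²·19.2² + 2·[12.9·22.3·0.72 + 2·12.9·19.2·0.49 + 2·22.3·19.2·0.42] = 2138.26 + 1619.01 = 3757.27.
With uncorrelated errors the cross-covariances are all true-score covariance, so they carry over unchanged; only the diagonal terms shrink to ρᵢσᵢ².
True-score variance = [12.9²·0.84 + 22.3²·0.80 + 2²·19.2²·0.91] + 1619.01 = 1879.47 + 1619.01 = 3498.47.
Reliability = 3498.47 / 3757.27 = 0.931.

0.931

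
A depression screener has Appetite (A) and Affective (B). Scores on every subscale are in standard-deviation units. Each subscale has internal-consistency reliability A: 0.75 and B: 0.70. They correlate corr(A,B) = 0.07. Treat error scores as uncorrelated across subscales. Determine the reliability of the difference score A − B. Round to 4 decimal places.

0.7043

Var(A−B) = 1 + 1 − 2·0.07 = 2 − 0.14 = 1.86.
Because errors are independent across components, Cov(Tᵢ,Tⱼ) = Cov(Xᵢ,Xⱼ); the off-diagonal part of the true-score variance is the same as above.
True-score variance = [0.75 + 0.70] − 0.14 = 1.45 − 0.14 = 1.31.
Reliability = 1.31 / 1.86 = 0.7043.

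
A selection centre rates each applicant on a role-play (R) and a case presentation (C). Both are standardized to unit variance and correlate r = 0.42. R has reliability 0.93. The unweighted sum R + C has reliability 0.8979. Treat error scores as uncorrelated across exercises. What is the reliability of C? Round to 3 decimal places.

Var(R+C) = 2 + 2·0.42 = 2.840.
True-score variance = ρ_R + ρ_C + 2·0.42, so 0.8979 = (0.93 + ρ_C + 0.84) / 2.840.
ρ_C = 0.8979·2.840 − 0.93 − 0.84 = 0.780.

0.780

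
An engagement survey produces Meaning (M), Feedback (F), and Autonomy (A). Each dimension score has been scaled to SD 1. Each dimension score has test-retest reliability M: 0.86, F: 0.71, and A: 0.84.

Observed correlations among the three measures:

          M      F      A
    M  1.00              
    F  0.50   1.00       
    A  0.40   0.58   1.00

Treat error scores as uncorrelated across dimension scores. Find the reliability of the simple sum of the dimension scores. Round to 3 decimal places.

0.901

Var(M+F+A) = 3 + 2·[0.50 + 0.40 + 0.58] = 3 + 2.96 = 5.96.
Under uncorrelated errors the observed covariances equal the true-score covariances, so only the own-variance terms attenuate.
True-score variance = [0.86 + 0.71 + 0.84] + 2.96 = 2.41 + 2.96 = 5.37.
Reliability = 5.37 / 5.96 = 0.901.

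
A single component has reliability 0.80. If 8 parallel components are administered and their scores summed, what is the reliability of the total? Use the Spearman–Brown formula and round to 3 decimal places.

0.970

ρ_k = kρ / (1 + (k−1)ρ) = 8·0.80 / (1 + 7·0.80) = 6.400 / 6.600 = 0.970.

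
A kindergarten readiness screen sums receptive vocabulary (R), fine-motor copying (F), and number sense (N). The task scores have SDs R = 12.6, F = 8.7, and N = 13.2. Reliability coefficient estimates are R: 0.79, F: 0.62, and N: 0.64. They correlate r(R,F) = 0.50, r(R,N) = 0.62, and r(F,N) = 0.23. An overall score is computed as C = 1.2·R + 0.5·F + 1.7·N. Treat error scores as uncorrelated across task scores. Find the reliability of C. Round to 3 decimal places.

0.816

Var(C) = 1.2²·12.6² + 0.5²·8.7² + 1.7²·13.2² + 2·[0.6·12.6·8.7·0.50 + 2.04·12.6·13.2·0.62 + 0.85·8.7·13.2·0.23] = 751.09 + 531.398 = 1282.49.
Because errors are independent across components, Cov(Tᵢ,Tⱼ) = Cov(Xᵢ,Xⱼ); the off-diagonal part of the true-score variance is the same as above.
True-score variance = [1.2²·12.6²·0.79 + 0.5²·8.7²·0.62 + 1.7²·13.2²·0.64] + 531.398 = 514.612 + 531.398 = 1046.01.
Reliability = 1046.01 / 1282.49 = 0.816.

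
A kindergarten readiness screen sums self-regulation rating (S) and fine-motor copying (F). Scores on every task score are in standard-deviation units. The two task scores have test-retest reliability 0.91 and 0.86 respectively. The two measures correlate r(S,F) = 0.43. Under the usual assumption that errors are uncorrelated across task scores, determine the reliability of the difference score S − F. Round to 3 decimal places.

0.798

Var(S−F) = 1 + 1 − 2·0.43 = 2 − 0.86 = 1.14.
Under uncorrelated errors the observed covariances equal the true-score covariances, so only the own-variance terms attenuate.
True-score variance = [0.91 + 0.86] − 0.86 = 1.77 − 0.86 = 0.91.
Reliability = 0.91 / 1.14 = 0.798.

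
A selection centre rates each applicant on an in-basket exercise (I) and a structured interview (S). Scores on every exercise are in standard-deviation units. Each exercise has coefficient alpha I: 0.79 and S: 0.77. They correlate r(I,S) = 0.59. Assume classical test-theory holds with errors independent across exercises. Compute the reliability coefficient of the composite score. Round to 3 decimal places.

Var(I+S) = 2 + 2·[0.59] = 2 + 1.18 = 3.18.
With uncorrelated errors the cross-covariances are all true-score covariance, so they carry over unchanged; only the diagonal terms shrink to ρᵢσᵢ².
True-score variance = [0.79 + 0.77] + 1.18 = 1.56 + 1.18 = 2.74.
Reliability = 2.74 / 3.18 = 0.862.

0.862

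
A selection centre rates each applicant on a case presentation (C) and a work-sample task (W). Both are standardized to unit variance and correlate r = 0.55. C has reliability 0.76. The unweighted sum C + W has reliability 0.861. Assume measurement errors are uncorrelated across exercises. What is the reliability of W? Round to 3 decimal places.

0.809

Var(C+W) = 2 + 2·0.55 = 3.100.
True-score variance = ρ_C + ρ_W + 2·0.55, so 0.861 = (0.76 + ρ_W + 1.10) / 3.100.
ρ_W = 0.861·3.100 − 0.76 − 1.10 = 0.809.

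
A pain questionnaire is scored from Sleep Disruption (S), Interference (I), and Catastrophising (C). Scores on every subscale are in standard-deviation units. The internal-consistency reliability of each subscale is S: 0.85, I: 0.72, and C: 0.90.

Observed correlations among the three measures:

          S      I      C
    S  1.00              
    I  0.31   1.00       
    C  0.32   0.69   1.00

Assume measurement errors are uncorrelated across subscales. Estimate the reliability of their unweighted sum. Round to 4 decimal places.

Var(S+I+C) = 3 + 2·[0.31 + 0.32 + 0.69] = 3 + 2.64 = 5.64.
With uncorrelated errors the cross-covariances are all true-score covariance, so they carry over unchanged; only the diagonal terms shrink to ρᵢσᵢ².
True-score variance = [0.85 + 0.72 + 0.90] + 2.64 = 2.47 + 2.64 = 5.11.
Reliability = 5.11 / 5.64 = 0.9060.

0.9060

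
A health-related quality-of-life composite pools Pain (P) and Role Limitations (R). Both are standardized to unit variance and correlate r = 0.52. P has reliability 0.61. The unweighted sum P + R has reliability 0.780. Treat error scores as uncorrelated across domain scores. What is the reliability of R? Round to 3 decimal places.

Var(P+R) = 2 + 2·0.52 = 3.040.
True-score variance = ρ_P + ρ_R + 2·0.52, so 0.780 = (0.61 + ρ_R + 1.04) / 3.040.
ρ_R = 0.780·3.040 − 0.61 − 1.04 = 0.721.

0.721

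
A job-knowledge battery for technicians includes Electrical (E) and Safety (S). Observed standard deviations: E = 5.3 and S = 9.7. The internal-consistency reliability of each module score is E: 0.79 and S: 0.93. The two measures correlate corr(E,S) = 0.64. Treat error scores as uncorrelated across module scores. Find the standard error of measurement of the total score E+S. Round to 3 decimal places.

3.533

Var(total) = 122.18 + 65.8048 = 187.985.
True-score variance = 109.695 + 65.8048 = 175.5, so reliability = 0.9336.
Error variance = 187.985 − 175.5 = 12.4852; SEM = √12.4852 = 3.533.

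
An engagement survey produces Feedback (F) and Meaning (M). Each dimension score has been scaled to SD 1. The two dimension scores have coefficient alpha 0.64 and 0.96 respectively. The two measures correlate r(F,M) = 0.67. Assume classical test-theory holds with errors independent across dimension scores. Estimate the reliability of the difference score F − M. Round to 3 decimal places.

Var(F−M) = 1 + 1 − 2·0.67 = 2 − 1.34 = 0.66.
Under uncorrelated errors the observed covariances equal the true-score covariances, so only the own-variance terms attenuate.
True-score variance = [0.64 + 0.96] − 1.34 = 1.6 − 1.34 = 0.26.
Reliability = 0.26 / 0.66 = 0.394.

0.394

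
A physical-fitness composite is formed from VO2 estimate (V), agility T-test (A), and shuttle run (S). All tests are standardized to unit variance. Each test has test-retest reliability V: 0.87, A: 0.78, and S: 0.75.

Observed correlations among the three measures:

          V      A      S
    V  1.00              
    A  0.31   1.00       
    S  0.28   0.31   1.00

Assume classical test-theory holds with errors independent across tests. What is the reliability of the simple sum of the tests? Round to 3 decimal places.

Var(V+A+S) = 3 + 2·[0.31 + 0.28 + 0.31] = 3 + 1.8 = 4.8.
Because errors are independent across components, Cov(Tᵢ,Tⱼ) = Cov(Xᵢ,Xⱼ); the off-diagonal part of the true-score variance is the same as above.
True-score variance = [0.87 + 0.78 + 0.75] + 1.8 = 2.4 + 1.8 = 4.2.
Reliability = 4.2 / 4.8 = 0.875.

0.875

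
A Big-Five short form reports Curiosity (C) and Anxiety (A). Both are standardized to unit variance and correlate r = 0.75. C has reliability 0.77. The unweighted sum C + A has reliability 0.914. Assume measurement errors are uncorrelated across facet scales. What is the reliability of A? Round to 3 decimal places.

Var(C+A) = 2 + 2·0.75 = 3.500.
True-score variance = ρ_C + ρ_A + 2·0.75, so 0.914 = (0.77 + ρ_A + 1.50) / 3.500.
ρ_A = 0.914·3.500 − 0.77 − 1.50 = 0.929.

0.929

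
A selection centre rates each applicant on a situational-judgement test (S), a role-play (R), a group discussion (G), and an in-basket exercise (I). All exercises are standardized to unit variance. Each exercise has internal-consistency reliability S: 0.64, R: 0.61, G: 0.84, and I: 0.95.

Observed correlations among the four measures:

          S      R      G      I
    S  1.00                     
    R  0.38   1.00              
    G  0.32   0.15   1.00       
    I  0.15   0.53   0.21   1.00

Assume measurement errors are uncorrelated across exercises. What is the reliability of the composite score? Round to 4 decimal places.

0.8717

Var(S+R+G+I) = 4 + 2·[0.38 + 0.32 + 0.15 + 0.15 + 0.53 + 0.21] = 4 + 3.48 = 7.48.
Under uncorrelated errors the observed covariances equal the true-score covariances, so only the own-variance terms attenuate.
True-score variance = [0.64 + 0.61 + 0.84 + 0.95] + 3.48 = 3.04 + 3.48 = 6.52.
Reliability = 6.52 / 7.48 = 0.8717.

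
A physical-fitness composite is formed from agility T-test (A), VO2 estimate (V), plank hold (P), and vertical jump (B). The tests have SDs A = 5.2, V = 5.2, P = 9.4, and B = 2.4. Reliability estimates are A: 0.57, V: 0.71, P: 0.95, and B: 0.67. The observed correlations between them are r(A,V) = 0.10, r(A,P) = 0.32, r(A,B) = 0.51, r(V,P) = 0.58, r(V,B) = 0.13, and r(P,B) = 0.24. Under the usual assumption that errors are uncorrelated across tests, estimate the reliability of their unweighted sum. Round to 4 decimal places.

Var(A+V+P+B) = 5.2² + 5.2² + 9.4² + 2.4² + 2·[5.2·5.2·0.10 + 5.2·9.4·0.32 + 5.2·2.4·0.51 + 5.2·9.4·0.58 + 5.2·2.4·0.13 + 9.4·2.4·0.24] = 148.2 + 120.195 = 268.395.
Because errors are independent across components, Cov(Tᵢ,Tⱼ) = Cov(Xᵢ,Xⱼ); the off-diagonal part of the true-score variance is the same as above.
True-score variance = [5.2²·0.57 + 5.2²·0.71 + 9.4²·0.95 + 2.4²·0.67] + 120.195 = 122.412 + 120.195 = 242.608.
Reliability = 242.608 / 268.395 = 0.9039.

0.9039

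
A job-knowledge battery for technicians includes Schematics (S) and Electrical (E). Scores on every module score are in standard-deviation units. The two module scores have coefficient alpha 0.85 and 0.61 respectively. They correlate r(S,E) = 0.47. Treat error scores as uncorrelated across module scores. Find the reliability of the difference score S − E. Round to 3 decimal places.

Var(S−E) = 1 + 1 − 2·0.47 = 2 − 0.94 = 1.06.
With uncorrelated errors the cross-covariances are all true-score covariance, so they carry over unchanged; only the diagonal terms shrink to ρᵢσᵢ².
True-score variance = [0.85 + 0.61] − 0.94 = 1.46 − 0.94 = 0.52.
Reliability = 0.52 / 1.06 = 0.491.

0.491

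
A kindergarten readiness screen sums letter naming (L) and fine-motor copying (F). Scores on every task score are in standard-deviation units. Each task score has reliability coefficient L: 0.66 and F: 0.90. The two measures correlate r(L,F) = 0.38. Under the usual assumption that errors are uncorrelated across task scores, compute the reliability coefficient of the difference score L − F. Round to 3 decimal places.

Var(L−F) = 1 + 1 − 2·0.38 = 2 − 0.76 = 1.24.
Because errors are independent across components, Cov(Tᵢ,Tⱼ) = Cov(Xᵢ,Xⱼ); the off-diagonal part of the true-score variance is the same as above.
True-score variance = [0.66 + 0.90] − 0.76 = 1.56 − 0.76 = 0.8.
Reliability = 0.8 / 1.24 = 0.645.

0.645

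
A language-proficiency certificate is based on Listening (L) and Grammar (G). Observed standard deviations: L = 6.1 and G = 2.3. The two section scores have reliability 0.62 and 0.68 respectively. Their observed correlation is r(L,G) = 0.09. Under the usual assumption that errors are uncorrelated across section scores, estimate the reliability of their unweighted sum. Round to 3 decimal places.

Var(L+G) = 6.1² + 2.3² + 2·[6.1·2.3·0.09] = 42.5 + 2.5254 = 45.0254.
With uncorrelated errors the cross-covariances are all true-score covariance, so they carry over unchanged; only the diagonal terms shrink to ρᵢσᵢ².
True-score variance = [6.1²·0.62 + 2.3²·0.68] + 2.5254 = 26.6674 + 2.5254 = 29.1928.
Reliability = 29.1928 / 45.0254 = 0.648.

0.648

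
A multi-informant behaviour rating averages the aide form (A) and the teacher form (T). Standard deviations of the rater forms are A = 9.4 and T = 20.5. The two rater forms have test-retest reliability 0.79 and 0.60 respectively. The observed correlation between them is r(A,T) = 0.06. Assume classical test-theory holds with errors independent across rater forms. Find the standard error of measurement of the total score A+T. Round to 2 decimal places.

Var(total) = 508.61 + 23.124 = 531.734.
True-score variance = 321.954 + 23.124 = 345.078, so reliability = 0.6490.
Error variance = 531.734 − 345.078 = 186.656; SEM = √186.656 = 13.66.

13.66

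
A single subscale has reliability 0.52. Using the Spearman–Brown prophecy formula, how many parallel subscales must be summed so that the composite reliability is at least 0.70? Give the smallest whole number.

3

k ≥ ρ*(1−ρ₁)/(ρ₁(1−ρ*)) = 0.70·0.48 / (0.52·0.30) = 2.154.
Smallest integer k = 3.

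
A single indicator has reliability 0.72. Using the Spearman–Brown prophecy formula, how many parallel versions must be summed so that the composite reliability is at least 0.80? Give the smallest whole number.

k ≥ ρ*(1−ρ₁)/(ρ₁(1−ρ*)) = 0.80·0.28 / (0.72·0.20) = 1.556.
Smallest integer k = 2.

2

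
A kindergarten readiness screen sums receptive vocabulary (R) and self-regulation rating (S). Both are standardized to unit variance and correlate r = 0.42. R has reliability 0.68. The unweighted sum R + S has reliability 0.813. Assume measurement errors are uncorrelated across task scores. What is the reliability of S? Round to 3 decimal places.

Var(R+S) = 2 + 2·0.42 = 2.840.
True-score variance = ρ_R + ρ_S + 2·0.42, so 0.813 = (0.68 + ρ_S + 0.84) / 2.840.
ρ_S = 0.813·2.840 − 0.68 − 0.84 = 0.789.

0.789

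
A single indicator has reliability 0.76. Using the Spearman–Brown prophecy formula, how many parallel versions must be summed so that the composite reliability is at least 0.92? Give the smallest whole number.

k ≥ ρ*(1−ρ₁)/(ρ₁(1−ρ*)) = 0.92·0.24 / (0.76·0.08) = 3.632.
Smallest integer k = 4.

4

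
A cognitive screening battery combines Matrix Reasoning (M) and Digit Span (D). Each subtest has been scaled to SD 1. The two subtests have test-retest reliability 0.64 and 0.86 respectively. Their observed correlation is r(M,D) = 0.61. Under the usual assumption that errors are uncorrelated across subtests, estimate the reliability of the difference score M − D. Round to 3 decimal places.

0.359

Var(M−D) = 1 + 1 − 2·0.61 = 2 − 1.22 = 0.78.
With uncorrelated errors the cross-covariances are all true-score covariance, so they carry over unchanged; only the diagonal terms shrink to ρᵢσᵢ².
True-score variance = [0.64 + 0.86] − 1.22 = 1.5 − 1.22 = 0.28.
Reliability = 0.28 / 0.78 = 0.359.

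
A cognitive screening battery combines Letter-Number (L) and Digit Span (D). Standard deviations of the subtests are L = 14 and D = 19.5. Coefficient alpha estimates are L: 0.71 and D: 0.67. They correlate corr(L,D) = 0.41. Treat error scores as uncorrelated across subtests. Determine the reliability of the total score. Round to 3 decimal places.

Var(L+D) = 14² + 19.5² + 2·[14·19.5·0.41] = 576.25 + 223.86 = 800.11.
Because errors are independent across components, Cov(Tᵢ,Tⱼ) = Cov(Xᵢ,Xⱼ); the off-diagonal part of the true-score variance is the same as above.
True-score variance = [14²·0.71 + 19.5²·0.67] + 223.86 = 393.928 + 223.86 = 617.788.
Reliability = 617.788 / 800.11 = 0.772.

0.772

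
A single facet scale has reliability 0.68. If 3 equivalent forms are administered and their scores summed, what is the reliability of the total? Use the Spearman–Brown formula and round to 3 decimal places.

ρ_k = kρ / (1 + (k−1)ρ) = 3·0.68 / (1 + 2·0.68) = 2.040 / 2.360 = 0.864.

0.864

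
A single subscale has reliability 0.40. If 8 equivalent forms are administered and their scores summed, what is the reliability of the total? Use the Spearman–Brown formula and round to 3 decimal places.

0.842

ρ_k = kρ / (1 + (k−1)ρ) = 8·0.40 / (1 + 7·0.40) = 3.200 / 3.800 = 0.842.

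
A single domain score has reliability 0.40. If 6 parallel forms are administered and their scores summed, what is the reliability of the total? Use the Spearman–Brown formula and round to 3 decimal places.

ρ_k = kρ / (1 + (k−1)ρ) = 6·0.40 / (1 + 5·0.40) = 2.400 / 3.000 = 0.800.

0.800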